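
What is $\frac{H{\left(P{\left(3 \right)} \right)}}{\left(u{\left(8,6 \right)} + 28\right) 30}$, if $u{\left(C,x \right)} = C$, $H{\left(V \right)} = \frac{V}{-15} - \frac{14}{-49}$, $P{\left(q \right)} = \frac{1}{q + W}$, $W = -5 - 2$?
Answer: $\frac{127}{453600} \approx 0.00027998$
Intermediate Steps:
$W = -7$ ($W = -5 - 2 = -7$)
$P{\left(q \right)} = \frac{1}{-7 + q}$ ($P{\left(q \right)} = \frac{1}{q - 7} = \frac{1}{-7 + q}$)
$H{\left(V \right)} = \frac{2}{7} - \frac{V}{15}$ ($H{\left(V \right)} = V \left(- \frac{1}{15}\right) - - \frac{2}{7} = - \frac{V}{15} + \frac{2}{7} = \frac{2}{7} - \frac{V}{15}$)
$\frac{H{\left(P{\left(3 \right)} \right)}}{\left(u{\left(8,6 \right)} + 28\right) 30} = \frac{\frac{2}{7} - \frac{1}{15 \left(-7 + 3\right)}}{\left(8 + 28\right) 30} = \frac{\frac{2}{7} - \frac{1}{15 \left(-4\right)}}{36 \cdot 30} = \frac{\frac{2}{7} - - \frac{1}{60}}{1080} = \left(\frac{2}{7} + \frac{1}{60}\right) \frac{1}{1080} = \frac{127}{420} \cdot \frac{1}{1080} = \frac{127}{453600}$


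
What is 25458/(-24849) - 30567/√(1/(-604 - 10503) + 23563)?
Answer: -8486/8283 - 443*√560736895/52680 ≈ -200.15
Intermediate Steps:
25458/(-24849) - 30567/√(1/(-604 - 10503) + 23563) = 25458*(-1/24849) - 30567/√(1/(-11107) + 23563) = -8486/8283 - 30567/√(-1/11107 + 23563) = -8486/8283 - 30567*√560736895/3634920 = -8486/8283 - 443*√560736895/52680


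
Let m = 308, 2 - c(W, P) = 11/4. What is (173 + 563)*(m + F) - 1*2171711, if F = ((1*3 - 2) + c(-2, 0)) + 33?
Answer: -1920551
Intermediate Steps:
c(W, P) = -3/4 (c(W, P) = 2 - 11/4 = -3/4)
F = 133/4 (F = ((1*3 - 2) - 3/4) + 33 = ((3 - 2) - 3/4) + 33 = (1 - 3/4) + 33 = 1/4 + 33 = 133/4 ≈ 33.250)
(173 + 563)*(m + F) - 1*2171711 = (173 + 563)*(308 + 133/4) - 1*2171711 = 736*(1365/4) - 2171711 = 251160 - 2171711 = -1920551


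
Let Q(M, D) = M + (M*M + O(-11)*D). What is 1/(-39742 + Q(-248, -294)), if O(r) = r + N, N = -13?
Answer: 1/28570 ≈ 3.5002e-5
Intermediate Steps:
O(r) = -13 + r (O(r) = r - 13 = -13 + r)
Q(M, D) = M + M**2 - 24*D (Q(M, D) = M + (M*M + (-13 - 11)*D) = M + (M**2 - 24*D) = M + M**2 - 24*D)
1/(-39742 + Q(-248, -294)) = 1/(-39742 + (-248 + (-248)**2 - 24*(-294))) = 1/(-39742 + (-248 + 61504 + 7056)) = 1/(-39742 + 68312) = 1/28570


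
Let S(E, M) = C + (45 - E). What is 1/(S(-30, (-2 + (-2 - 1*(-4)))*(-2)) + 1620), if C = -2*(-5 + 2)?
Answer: 1/1701 ≈ 0.00058789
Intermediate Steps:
C = 6 (C = -2*(-3) = 6)
S(E, M) = 51 - E (S(E, M) = 6 + (45 - E) = 51 - E)
1/(S(-30, (-2 + (-2 - 1*(-4)))*(-2)) + 1620) = 1/((51 - 1*(-30)) + 1620) = 1/((51 + 30) + 1620) = 1/(81 + 1620) = 1/1701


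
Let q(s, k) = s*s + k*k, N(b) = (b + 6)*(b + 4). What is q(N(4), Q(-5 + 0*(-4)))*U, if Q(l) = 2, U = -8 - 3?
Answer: -70444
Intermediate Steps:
N(b) = (4 + b)*(6 + b) (N(b) = (6 + b)*(4 + b) = (4 + b)*(6 + b))
U = -11
q(s, k) = k**2 + s**2 (q(s, k) = s**2 + k**2 = k**2 + s**2)
q(N(4), Q(-5 + 0*(-4)))*U = (2**2 + (24 + 4**2 + 10*4)**2)*(-11) = (4 + (24 + 16 + 40)**2)*(-11) = (4 + 80**2)*(-11) = (4 + 6400)*(-11) = 6404*(-11) = -70444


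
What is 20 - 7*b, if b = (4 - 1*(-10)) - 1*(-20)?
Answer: -218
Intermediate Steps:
b = 34 (b = (4 + 10) + 20 = 14 + 20 = 34)
20 - 7*b = 20 - 7*34 = 20 - 238 = -218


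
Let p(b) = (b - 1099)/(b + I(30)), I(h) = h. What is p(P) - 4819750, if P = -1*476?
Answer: -2149606925/446 ≈ -4.8197e+6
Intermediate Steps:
P = -476
p(b) = (-1099 + b)/(30 + b) (p(b) = (b - 1099)/(b + 30) = (-1099 + b)/(30 + b))
p(P) - 4819750 = (-1099 - 476)/(30 - 476) - 4819750 = -1575/(-446) - 4819750 = -1/446*(-1575) - 4819750 = 1575/446 - 4819750 = -2149606925/446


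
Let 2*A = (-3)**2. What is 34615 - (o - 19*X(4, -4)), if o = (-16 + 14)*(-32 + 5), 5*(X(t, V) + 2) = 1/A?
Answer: 1553573/45 ≈ 34524.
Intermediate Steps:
A = 9/2 (A = (1/2)*(-3)**2 = (1/2)*9 = 9/2 ≈ 4.5000)
X(t, V) = -88/45 (X(t, V) = -2 + 1/(5*(9/2)) = -2 + (1/5)*(2/9) = -2 + 2/45 = -88/45)
o = 54 (o = -2*(-27) = 54)
34615 - (o - 19*X(4, -4)) = 34615 - (54 - 19*(-88/45)) = 34615 - (54 + 1672/45) = 34615 - 1*4102/45 = 34615 - 4102/45 = 1553573/45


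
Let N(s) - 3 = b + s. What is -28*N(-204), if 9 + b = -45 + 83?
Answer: 4816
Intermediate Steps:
b = 29 (b = -9 + (-45 + 83) = -9 + 38 = 29)
N(s) = 32 + s (N(s) = 3 + (29 + s) = 32 + s)
-28*N(-204) = -28*(32 - 204) = -28*(-172) = 4816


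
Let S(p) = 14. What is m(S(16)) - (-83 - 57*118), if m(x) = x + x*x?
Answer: 7019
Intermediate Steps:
m(x) = x + x**2
m(S(16)) - (-83 - 57*118) = 14*(1 + 14) - (-83 - 57*118) = 14*15 - (-83 - 6726) = 210 - 1*(-6809) = 210 + 6809 = 7019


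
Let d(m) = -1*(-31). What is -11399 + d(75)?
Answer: -11368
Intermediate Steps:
d(m) = 31
-11399 + d(75) = -11399 + 31 = -11368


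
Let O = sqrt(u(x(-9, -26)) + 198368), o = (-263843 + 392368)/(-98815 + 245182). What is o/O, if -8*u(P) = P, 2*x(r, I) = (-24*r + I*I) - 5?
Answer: 514100*sqrt(3173001)/464422637367 ≈ 0.0019718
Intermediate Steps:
x(r, I) = -5/2 + I**2/2 - 12*r (x(r, I) = ((-24*r + I*I) - 5)/2 = ((-24*r + I**2) - 5)/2 = ((I**2 - 24*r) - 5)/2 = (-5 + I**2 - 24*r)/2 = -5/2 + I**2/2 - 12*r)
u(P) = -P/8
o = 128525/146367 ≈ 0.87810
O = sqrt(3173001)/4 (O = sqrt(-(-5/2 + (1/2)*(-26)**2 - 12*(-9))/8 + 198368) = sqrt(-(-5/2 + (1/2)*676 + 108)/8 + 198368) = sqrt(-(-5/2 + 338 + 108)/8 + 198368) = sqrt(-1/8*887/2 + 198368) = sqrt(-887/16 + 198368) = sqrt(3173001/16) = sqrt(3173001)/4 ≈ 445.32)
o/O = 128525/(146367*((sqrt(3173001)/4))) = 128525*(4*sqrt(3173001)/3173001)/146367 = 514100*sqrt(3173001)/464422637367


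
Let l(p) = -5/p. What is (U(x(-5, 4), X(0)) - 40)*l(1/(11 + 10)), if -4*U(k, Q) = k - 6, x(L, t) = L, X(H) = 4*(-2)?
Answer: 15645/4 ≈ 3911.3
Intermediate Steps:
X(H) = -8
U(k, Q) = 3/2 - k/4 (U(k, Q) = -(k - 6)/4 = -(-6 + k)/4 = 3/2 - k/4)
(U(x(-5, 4), X(0)) - 40)*l(1/(11 + 10)) = ((3/2 - 1/4*(-5)) - 40)*(-5/(1/(11 + 10))) = ((3/2 + 5/4) - 40)*(-5/(1/21)) = (11/4 - 40)*(-5/1/21) = -(-745)*21/4 = -149/4*(-105) = 15645/4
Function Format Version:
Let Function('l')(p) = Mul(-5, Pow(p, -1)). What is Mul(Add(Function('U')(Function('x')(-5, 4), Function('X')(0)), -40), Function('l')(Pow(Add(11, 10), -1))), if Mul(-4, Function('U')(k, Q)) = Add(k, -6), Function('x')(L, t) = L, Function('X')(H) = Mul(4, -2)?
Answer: Rational(15645, 4) ≈ 3911.3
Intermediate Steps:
Function('X')(H) = -8
Function('U')(k, Q) = Add(Rational(3, 2), Mul(Rational(-1, 4), k)) (Function('U')(k, Q) = Mul(Rational(-1, 4), Add(k, -6)) = Mul(Rational(-1, 4), Add(-6, k)) = Add(Rational(3, 2), Mul(Rational(-1, 4), k)))
Mul(Add(Function('U')(Function('x')(-5, 4), Function('X')(0)), -40), Function('l')(Pow(Add(11, 10), -1))) = Mul(Add(Add(Rational(3, 2), Mul(Rational(-1, 4), -5)), -40), Mul(-5, Pow(Pow(Add(11, 10), -1), -1))) = Mul(Add(Add(Rational(3, 2), Rational(5, 4)), -40), Mul(-5, Pow(Pow(21, -1), -1))) = Mul(Add(Rational(11, 4), -40), Mul(-5, Pow(Rational(1, 21), -1))) = Mul(Rational(-149, 4), Mul(-5, 21)) = Mul(Rational(-149, 4), -105) = Rational(15645, 4)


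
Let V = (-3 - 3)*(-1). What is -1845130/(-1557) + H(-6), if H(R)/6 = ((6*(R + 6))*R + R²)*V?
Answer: 3863002/1557 ≈ 2481.1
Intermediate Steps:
V = 6 (V = -6*(-1) = 6)
H(R) = 36*R² + 36*R*(36 + 6*R) (H(R) = 6*(((6*(R + 6))*R + R²)*6) = 6*(((6*(6 + R))*R + R²)*6) = 6*(((36 + 6*R)*R + R²)*6) = 6*((R*(36 + 6*R) + R²)*6) = 6*((R² + R*(36 + 6*R))*6) = 6*(6*R² + 6*R*(36 + 6*R)) = 36*R² + 36*R*(36 + 6*R))
-1845130/(-1557) + H(-6) = -1845130/(-1557) + 36*(-6)*(36 + 7*(-6)) = -1845130*(-1)/1557 + 36*(-6)*(36 - 42) = -1505*(-1226/1557) + 36*(-6)*(-6) = 1845130/1557 + 1296 = 3863002/1557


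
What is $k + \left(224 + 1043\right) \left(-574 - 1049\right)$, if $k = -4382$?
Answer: $-2060723$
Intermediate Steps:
$k + \left(224 + 1043\right) \left(-574 - 1049\right) = -4382 + \left(224 + 1043\right) \left(-574 - 1049\right) = -4382 + 1267 \left(-1623\right) = -4382 - 2056341 = -2060723$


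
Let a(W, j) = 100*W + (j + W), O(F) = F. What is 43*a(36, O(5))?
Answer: 156563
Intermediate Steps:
a(W, j) = j + 101*W (a(W, j) = 100*W + (W + j) = j + 101*W)
43*a(36, O(5)) = 43*(5 + 101*36) = 43*(5 + 3636) = 43*3641 = 156563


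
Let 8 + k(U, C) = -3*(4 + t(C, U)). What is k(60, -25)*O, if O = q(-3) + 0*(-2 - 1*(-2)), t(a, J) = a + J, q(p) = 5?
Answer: -625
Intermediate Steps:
t(a, J) = J + a
k(U, C) = -20 - 3*C - 3*U (k(U, C) = -8 - 3*(4 + (U + C)) = -8 - 3*(4 + (C + U)) = -8 - 3*(4 + C + U) = -8 + (-12 - 3*C - 3*U) = -20 - 3*C - 3*U)
O = 5 (O = 5 + 0*(-2 - 1*(-2)) = 5 + 0*(-2 + 2) = 5 + 0*0 = 5 + 0 = 5)
k(60, -25)*O = (-20 - 3*(-25) - 3*60)*5 = (-20 + 75 - 180)*5 = -125*5 = -625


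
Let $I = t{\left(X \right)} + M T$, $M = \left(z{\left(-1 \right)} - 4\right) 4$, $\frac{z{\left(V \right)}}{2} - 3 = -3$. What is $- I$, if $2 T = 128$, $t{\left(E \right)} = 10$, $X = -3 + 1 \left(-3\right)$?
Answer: $1014$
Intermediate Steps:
$z{\left(V \right)} = 0$ ($z{\left(V \right)} = 6 + 2 \left(-3\right) = 6 - 6 = 0$)
$X = -6$ ($X = -3 - 3 = -6$)
$T = 64$ ($T = \frac{1}{2} \cdot 128 = 64$)
$M = -16$ ($M = \left(0 - 4\right) 4 = \left(-4\right) 4 = -16$)
$I = -1014$ ($I = 10 - 1024 = -1014$)
$- I = \left(-1\right) \left(-1014\right) = 1014$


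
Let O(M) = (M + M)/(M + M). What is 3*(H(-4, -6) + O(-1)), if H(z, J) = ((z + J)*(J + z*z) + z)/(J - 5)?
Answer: 345/11 ≈ 31.364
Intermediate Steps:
O(M) = 1 (O(M) = (2*M)/((2*M)) = (2*M)*(1/(2*M)) = 1)
H(z, J) = (z + (J + z)*(J + z²))/(-5 + J) (H(z, J) = ((J + z)*(J + z²) + z)/(-5 + J) = (z + (J + z)*(J + z²))/(-5 + J))
3*(H(-4, -6) + O(-1)) = 3*((-4 + (-6)² + (-4)³ - 6*(-4) - 6*(-4)²)/(-5 - 6) + 1) = 3*((-4 + 36 - 64 + 24 - 6*16)/(-11) + 1) = 3*(-(-4 + 36 - 64 + 24 - 96)/11 + 1) = 3*(-1/11*(-104) + 1) = 3*(104/11 + 1) = 3*(115/11) = 345/11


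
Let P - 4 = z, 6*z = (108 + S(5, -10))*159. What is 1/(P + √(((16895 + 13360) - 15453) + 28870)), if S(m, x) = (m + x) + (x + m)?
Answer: 2601/6721529 - 2*√10918/6721529 ≈ 0.00035587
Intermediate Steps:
S(m, x) = 2*m + 2*x (S(m, x) = (m + x) + (m + x) = 2*m + 2*x)
z = 2597 (z = ((108 + (2*5 + 2*(-10)))*159)/6 = ((108 + (10 - 20))*159)/6 = ((108 - 10)*159)/6 = (98*159)/6 = (⅙)*15582 = 2597)
P = 2601 (P = 4 + 2597 = 2601)
1/(P + √(((16895 + 13360) - 15453) + 28870)) = 1/(2601 + √(((16895 + 13360) - 15453) + 28870)) = 1/(2601 + √((30255 - 15453) + 28870)) = 1/(2601 + √(14802 + 28870)) = 1/(2601 + √43672) = 1/(2601 + 2*√10918)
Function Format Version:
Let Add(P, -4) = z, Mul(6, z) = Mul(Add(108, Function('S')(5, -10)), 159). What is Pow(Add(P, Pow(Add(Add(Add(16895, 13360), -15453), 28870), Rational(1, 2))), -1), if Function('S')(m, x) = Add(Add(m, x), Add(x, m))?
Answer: Add(Rational(2601, 6721529), Mul(Rational(-2, 6721529), Pow(10918, Rational(1, 2)))) ≈ 0.00035587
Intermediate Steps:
Function('S')(m, x) = Add(Mul(2, m), Mul(2, x)) (Function('S')(m, x) = Add(Add(m, x), Add(m, x)) = Add(Mul(2, m), Mul(2, x)))
z = 2597 (z = Mul(Rational(1, 6), Mul(Add(108, Add(Mul(2, 5), Mul(2, -10))), 159)) = Mul(Rational(1, 6), Mul(Add(108, Add(10, -20)), 159)) = Mul(Rational(1, 6), Mul(Add(108, -10), 159)) = Mul(Rational(1, 6), Mul(98, 159)) = Mul(Rational(1, 6), 15582) = 2597)
P = 2601 (P = Add(4, 2597) = 2601)
Pow(Add(P, Pow(Add(Add(Add(16895, 13360), -15453), 28870), Rational(1, 2))), -1) = Pow(Add(2601, Pow(Add(Add(Add(16895, 13360), -15453), 28870), Rational(1, 2))), -1) = Pow(Add(2601, Pow(Add(Add(30255, -15453), 28870), Rational(1, 2))), -1) = Pow(Add(2601, Pow(Add(14802, 28870), Rational(1, 2))), -1) = Pow(Add(2601, Pow(43672, Rational(1, 2))), -1) = Pow(Add(2601, Mul(2, Pow(10918, Rational(1, 2)))), -1)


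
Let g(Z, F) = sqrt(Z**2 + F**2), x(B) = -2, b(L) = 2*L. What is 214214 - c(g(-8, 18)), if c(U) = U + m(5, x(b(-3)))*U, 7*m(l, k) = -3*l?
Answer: 214214 + 16*sqrt(97)/7 ≈ 2.1424e+5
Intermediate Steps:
m(l, k) = -3*l/7 (m(l, k) = (-3*l)/7 = -3*l/7)
g(Z, F) = sqrt(F**2 + Z**2)
c(U) = -8*U/7 (c(U) = U + (-3/7*5)*U = U - 15*U/7 = -8*U/7)
214214 - c(g(-8, 18)) = 214214 - (-8)*sqrt(18**2 + (-8)**2)/7 = 214214 - (-8)*sqrt(324 + 64)/7 = 214214 - (-8)*sqrt(388)/7 = 214214 - (-8)*2*sqrt(97)/7 = 214214 - (-16)*sqrt(97)/7 = 214214 + 16*sqrt(97)/7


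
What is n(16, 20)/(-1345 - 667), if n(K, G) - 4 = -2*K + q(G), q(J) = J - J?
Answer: 7/503 ≈ 0.013917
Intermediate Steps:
q(J) = 0
n(K, G) = 4 - 2*K (n(K, G) = 4 + (-2*K + 0) = 4 - 2*K)
n(16, 20)/(-1345 - 667) = (4 - 2*16)/(-1345 - 667) = (4 - 32)/(-2012) = -1/2012*(-28) = 7/503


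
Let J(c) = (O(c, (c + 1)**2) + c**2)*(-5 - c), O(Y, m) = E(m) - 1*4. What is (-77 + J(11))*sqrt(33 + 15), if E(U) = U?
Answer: -17012*sqrt(3) ≈ -29466.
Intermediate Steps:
O(Y, m) = -4 + m (O(Y, m) = m - 1*4 = m - 4 = -4 + m)
J(c) = (-5 - c)*(-4 + c**2 + (1 + c)**2) (J(c) = ((-4 + (c + 1)**2) + c**2)*(-5 - c) = ((-4 + (1 + c)**2) + c**2)*(-5 - c) = (-4 + c**2 + (1 + c)**2)*(-5 - c) = (-5 - c)*(-4 + c**2 + (1 + c)**2))
(-77 + J(11))*sqrt(33 + 15) = (-77 + (15 - 12*11**2 - 7*11 - 2*11**3))*sqrt(33 + 15) = (-77 + (15 - 12*121 - 77 - 2*1331))*sqrt(48) = (-77 + (15 - 1452 - 77 - 2662))*(4*sqrt(3)) = (-77 - 4176)*(4*sqrt(3)) = -17012*sqrt(3)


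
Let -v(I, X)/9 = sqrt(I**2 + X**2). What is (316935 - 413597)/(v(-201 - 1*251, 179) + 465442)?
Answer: -44990554604/216617111419 - 869958*sqrt(236345)/216617111419 ≈ -0.20965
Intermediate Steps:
v(I, X) = -9*sqrt(I**2 + X**2)
(316935 - 413597)/(v(-201 - 1*251, 179) + 465442) = (316935 - 413597)/(-9*sqrt((-201 - 1*251)**2 + 179**2) + 465442) = -96662/(-9*sqrt((-201 - 251)**2 + 32041) + 465442) = -96662/(-9*sqrt((-452)**2 + 32041) + 465442) = -96662/(-9*sqrt(204304 + 32041) + 465442) = -96662/(-9*sqrt(236345) + 465442) = -96662/(465442 - 9*sqrt(236345))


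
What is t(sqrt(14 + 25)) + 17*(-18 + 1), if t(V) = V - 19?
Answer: -308 + sqrt(39) ≈ -301.75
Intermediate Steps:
t(V) = -19 + V
t(sqrt(14 + 25)) + 17*(-18 + 1) = (-19 + sqrt(14 + 25)) + 17*(-18 + 1) = (-19 + sqrt(39)) + 17*(-17) = (-19 + sqrt(39)) - 289 = -308 + sqrt(39)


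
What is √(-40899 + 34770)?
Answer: 3*I*√681 ≈ 78.288*I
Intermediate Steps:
√(-40899 + 34770) = √(-6129) = 3*I*√681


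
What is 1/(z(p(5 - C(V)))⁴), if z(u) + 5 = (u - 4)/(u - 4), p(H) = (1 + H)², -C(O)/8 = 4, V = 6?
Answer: 1/256 ≈ 0.0039063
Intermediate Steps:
C(O) = -32 (C(O) = -8*4 = -32)
z(u) = -4 (z(u) = -5 + (u - 4)/(u - 4) = -5 + (-4 + u)/(-4 + u) = -5 + 1 = -4)
1/(z(p(5 - C(V)))⁴) = 1/((-4)⁴) = 1/256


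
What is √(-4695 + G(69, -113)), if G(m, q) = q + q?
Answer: I*√4921 ≈ 70.15*I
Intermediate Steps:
G(m, q) = 2*q
√(-4695 + G(69, -113)) = √(-4695 + 2*(-113)) = √(-4695 - 226) = √(-4921) = I*√4921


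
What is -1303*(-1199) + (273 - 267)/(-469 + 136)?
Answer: 173414965/111 ≈ 1.5623e+6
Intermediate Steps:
-1303*(-1199) + (273 - 267)/(-469 + 136) = 1562297 + 6/(-333) = 1562297 + 6*(-1/333) = 1562297 - 2/111 = 173414965/111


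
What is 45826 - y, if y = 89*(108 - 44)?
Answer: 40130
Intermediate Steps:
y = 5696 (y = 89*64 = 5696)
45826 - y = 45826 - 1*5696 = 45826 - 5696 = 40130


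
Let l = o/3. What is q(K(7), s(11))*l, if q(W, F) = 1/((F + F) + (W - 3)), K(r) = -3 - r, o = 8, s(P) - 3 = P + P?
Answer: 8/111 ≈ 0.072072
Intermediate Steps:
s(P) = 3 + 2*P (s(P) = 3 + (P + P) = 3 + 2*P)
q(W, F) = 1/(-3 + W + 2*F) (q(W, F) = 1/(2*F + (-3 + W)) = 1/(-3 + W + 2*F))
l = 8/3 ≈ 2.6667
q(K(7), s(11))*l = (8/3)/(-3 + (-3 - 1*7) + 2*(3 + 2*11)) = (8/3)/(-3 + (-3 - 7) + 2*(3 + 22)) = (8/3)/(-3 - 10 + 2*25) = (8/3)/(-3 - 10 + 50) = (8/3)/37 = (1/37)*(8/3) = 8/111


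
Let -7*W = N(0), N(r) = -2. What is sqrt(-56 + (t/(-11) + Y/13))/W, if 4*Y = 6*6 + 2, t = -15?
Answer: 21*I*sqrt(489918)/572 ≈ 25.697*I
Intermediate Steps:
W = 2/7 (W = -1/7*(-2) = 2/7 ≈ 0.28571)
Y = 19/2 (Y = (6*6 + 2)/4 = (36 + 2)/4 = (1/4)*38 = 19/2 ≈ 9.5000)
sqrt(-56 + (t/(-11) + Y/13))/W = sqrt(-56 + (-15/(-11) + (19/2)/13))/(2/7) = sqrt(-56 + (-15*(-1/11) + (19/2)*(1/13)))*(7/2) = sqrt(-56 + (15/11 + 19/26))*(7/2) = sqrt(-56 + 599/286)*(7/2) = sqrt(-15417/286)*(7/2) = (3*I*sqrt(489918)/286)*(7/2) = 21*I*sqrt(489918)/572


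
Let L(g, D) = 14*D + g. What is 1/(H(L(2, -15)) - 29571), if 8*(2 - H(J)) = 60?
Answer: -2/59153 ≈ -3.3811e-5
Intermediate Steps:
L(g, D) = g + 14*D
H(J) = -11/2 (H(J) = 2 - 1/8*60 = 2 - 15/2 = -11/2)
1/(H(L(2, -15)) - 29571) = 1/(-11/2 - 29571) = 1/(-59153/2) = -2/59153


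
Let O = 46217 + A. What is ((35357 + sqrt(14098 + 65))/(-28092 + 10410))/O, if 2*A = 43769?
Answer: -5051/172024389 - sqrt(14163)/1204170723 ≈ -2.9461e-5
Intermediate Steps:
A = 43769/2 (A = (1/2)*43769 = 43769/2 ≈ 21885.)
O = 136203/2 (O = 46217 + 43769/2 = 136203/2 ≈ 68102.)
((35357 + sqrt(14098 + 65))/(-28092 + 10410))/O = ((35357 + sqrt(14098 + 65))/(-28092 + 10410))/(136203/2) = ((35357 + sqrt(14163))/(-17682))*(2/136203) = ((35357 + sqrt(14163))*(-1/17682))*(2/136203) = (-5051/2526 - sqrt(14163)/17682)*(2/136203) = -5051/172024389 - sqrt(14163)/1204170723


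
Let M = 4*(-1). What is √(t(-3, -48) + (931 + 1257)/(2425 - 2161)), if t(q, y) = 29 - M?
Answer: 5*√7194/66 ≈ 6.4256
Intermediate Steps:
M = -4
t(q, y) = 33 (t(q, y) = 29 - 1*(-4) = 29 + 4 = 33)
√(t(-3, -48) + (931 + 1257)/(2425 - 2161)) = √(33 + (931 + 1257)/(2425 - 2161)) = √(33 + 2188/264) = √(33 + 2188*(1/264)) = √(33 + 547/66) = √(2725/66) = 5*√7194/66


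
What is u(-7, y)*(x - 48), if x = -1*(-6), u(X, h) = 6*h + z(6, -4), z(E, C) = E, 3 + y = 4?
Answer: -504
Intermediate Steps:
y = 1 (y = -3 + 4 = 1)
u(X, h) = 6 + 6*h (u(X, h) = 6*h + 6 = 6 + 6*h)
x = 6
u(-7, y)*(x - 48) = (6 + 6*1)*(6 - 48) = (6 + 6)*(-42) = 12*(-42) = -504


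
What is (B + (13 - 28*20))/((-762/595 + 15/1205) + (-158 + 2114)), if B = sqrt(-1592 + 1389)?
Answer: -78437065/280298763 + 143395*I*sqrt(203)/280298763 ≈ -0.27983 + 0.0072889*I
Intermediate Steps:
B = I*sqrt(203) (B = sqrt(-203) = I*sqrt(203) ≈ 14.248*I)
(B + (13 - 28*20))/((-762/595 + 15/1205) + (-158 + 2114)) = (I*sqrt(203) + (13 - 28*20))/((-762/595 + 15/1205) + (-158 + 2114)) = (I*sqrt(203) + (13 - 560))/((-762*1/595 + 15*(1/1205)) + 1956) = (I*sqrt(203) - 547)/((-762/595 + 3/241) + 1956) = (-547 + I*sqrt(203))/(-181857/143395 + 1956) = (-547 + I*sqrt(203))/(280298763/143395) = (-547 + I*sqrt(203))*(143395/280298763) = -78437065/280298763 + 143395*I*sqrt(203)/280298763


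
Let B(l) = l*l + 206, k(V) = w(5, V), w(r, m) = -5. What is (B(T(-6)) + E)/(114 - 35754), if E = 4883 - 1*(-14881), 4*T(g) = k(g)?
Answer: -789/1408 ≈ -0.56037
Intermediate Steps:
k(V) = -5
T(g) = -5/4 (T(g) = (1/4)*(-5) = -5/4)
B(l) = 206 + l**2 (B(l) = l**2 + 206 = 206 + l**2)
E = 19764 (E = 4883 + 14881 = 19764)
(B(T(-6)) + E)/(114 - 35754) = ((206 + (-5/4)**2) + 19764)/(114 - 35754) = ((206 + 25/16) + 19764)/(-35640) = (3321/16 + 19764)*(-1/35640) = (319545/16)*(-1/35640) = -789/1408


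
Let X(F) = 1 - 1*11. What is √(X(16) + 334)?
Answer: 18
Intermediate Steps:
X(F) = -10 (X(F) = 1 - 11 = -10)
√(X(16) + 334) = √(-10 + 334) = √324 = 18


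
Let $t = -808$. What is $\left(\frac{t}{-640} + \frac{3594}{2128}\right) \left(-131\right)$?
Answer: $- \frac{4113793}{10640} \approx -386.63$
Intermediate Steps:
$\left(\frac{t}{-640} + \frac{3594}{2128}\right) \left(-131\right) = \left(- \frac{808}{-640} + \frac{3594}{2128}\right) \left(-131\right) = \left(\left(-808\right) \left(- \frac{1}{640}\right) + 3594 \cdot \frac{1}{2128}\right) \left(-131\right) = \left(\frac{101}{80} + \frac{1797}{1064}\right) \left(-131\right) = \frac{31403}{10640} \left(-131\right) = - \frac{4113793}{10640}$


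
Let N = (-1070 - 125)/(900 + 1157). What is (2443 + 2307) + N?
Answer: 9769555/2057 ≈ 4749.4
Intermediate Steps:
N = -1195/2057 ≈ -0.58094
(2443 + 2307) + N = (2443 + 2307) - 1195/2057 = 4750 - 1195/2057 = 9769555/2057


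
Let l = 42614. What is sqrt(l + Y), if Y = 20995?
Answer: sqrt(63609) ≈ 252.21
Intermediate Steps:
sqrt(l + Y) = sqrt(42614 + 20995) = sqrt(63609)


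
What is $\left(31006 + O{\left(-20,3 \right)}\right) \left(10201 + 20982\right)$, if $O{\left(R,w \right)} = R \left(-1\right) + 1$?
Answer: $967514941$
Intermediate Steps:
$O{\left(R,w \right)} = 1 - R$ ($O{\left(R,w \right)} = - R + 1 = 1 - R$)
$\left(31006 + O{\left(-20,3 \right)}\right) \left(10201 + 20982\right) = \left(31006 + \left(1 - -20\right)\right) \left(10201 + 20982\right) = \left(31006 + \left(1 + 20\right)\right) 31183 = \left(31006 + 21\right) 31183 = 31027 \cdot 31183 = 967514941$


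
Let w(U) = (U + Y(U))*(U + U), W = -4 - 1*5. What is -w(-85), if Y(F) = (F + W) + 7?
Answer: -29240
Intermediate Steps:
W = -9 (W = -4 - 5 = -9)
Y(F) = -2 + F (Y(F) = (F - 9) + 7 = (-9 + F) + 7 = -2 + F)
w(U) = 2*U*(-2 + 2*U) (w(U) = (U + (-2 + U))*(U + U) = (-2 + 2*U)*(2*U) = 2*U*(-2 + 2*U))
-w(-85) = -4*(-85)*(-1 - 85) = -4*(-85)*(-86) = -1*29240 = -29240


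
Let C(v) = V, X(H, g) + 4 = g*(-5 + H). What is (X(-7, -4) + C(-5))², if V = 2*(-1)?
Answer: 1764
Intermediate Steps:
X(H, g) = -4 + g*(-5 + H)
V = -2
C(v) = -2
(X(-7, -4) + C(-5))² = ((-4 - 5*(-4) - 7*(-4)) - 2)² = ((-4 + 20 + 28) - 2)² = (44 - 2)² = 42² = 1764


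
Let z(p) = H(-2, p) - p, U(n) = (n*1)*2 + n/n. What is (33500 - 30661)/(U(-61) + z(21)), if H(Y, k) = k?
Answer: -2839/121 ≈ -23.463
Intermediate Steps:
U(n) = 1 + 2*n (U(n) = n*2 + 1 = 2*n + 1 = 1 + 2*n)
z(p) = 0 (z(p) = p - p = 0)
(33500 - 30661)/(U(-61) + z(21)) = (33500 - 30661)/((1 + 2*(-61)) + 0) = 2839/((1 - 122) + 0) = 2839/(-121 + 0) = 2839/(-121) = 2839*(-1/121) = -2839/121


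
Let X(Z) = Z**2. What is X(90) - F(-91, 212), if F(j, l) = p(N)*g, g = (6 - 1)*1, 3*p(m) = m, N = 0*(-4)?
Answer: 8100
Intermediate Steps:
N = 0
p(m) = m/3
g = 5 (g = 5*1 = 5)
F(j, l) = 0 (F(j, l) = ((1/3)*0)*5 = 0*5 = 0)
X(90) - F(-91, 212) = 90**2 - 1*0 = 8100 + 0 = 8100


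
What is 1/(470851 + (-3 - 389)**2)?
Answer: 1/624515 ≈ 1.6012e-6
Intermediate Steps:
1/(470851 + (-3 - 389)**2) = 1/(470851 + (-392)**2) = 1/(470851 + 153664) = 1/624515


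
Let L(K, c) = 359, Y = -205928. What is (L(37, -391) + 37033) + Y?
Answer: -168536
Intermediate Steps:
(L(37, -391) + 37033) + Y = (359 + 37033) - 205928 = 37392 - 205928 = -168536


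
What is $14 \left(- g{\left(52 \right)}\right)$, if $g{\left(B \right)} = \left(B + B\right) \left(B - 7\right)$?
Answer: $-65520$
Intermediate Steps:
$g{\left(B \right)} = 2 B \left(-7 + B\right)$
$14 \left(- g{\left(52 \right)}\right) = 14 \left(- 2 \cdot 52 \left(-7 + 52\right)\right) = 14 \left(- 2 \cdot 52 \cdot 45\right) = 14 \left(\left(-1\right) 4680\right) = 14 \left(-4680\right) = -65520$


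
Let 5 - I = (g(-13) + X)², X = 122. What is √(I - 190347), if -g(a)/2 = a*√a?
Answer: √(-196438 - 6344*I*√13) ≈ 25.761 - 443.96*I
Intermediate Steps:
g(a) = -2*a^(3/2) (g(a) = -2*a*√a = -2*a^(3/2))
I = 5 - (122 + 26*I*√13)² (I = 5 - (-(-26)*I*√13 + 122)² = 5 - (26*I*√13 + 122)² = 5 - (122 + 26*I*√13)² ≈ -6091.0 - 22874.0*I)
√(I - 190347) = √((-6091 - 6344*I*√13) - 190347) = √(-196438 - 6344*I*√13)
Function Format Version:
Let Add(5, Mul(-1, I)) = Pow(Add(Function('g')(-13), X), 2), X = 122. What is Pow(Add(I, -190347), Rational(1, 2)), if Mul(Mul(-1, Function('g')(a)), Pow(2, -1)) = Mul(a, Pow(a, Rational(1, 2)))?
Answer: Pow(Add(-196438, Mul(-6344, I, Pow(13, Rational(1, 2)))), Rational(1, 2)) ≈ Add(25.761, Mul(-443.96, I))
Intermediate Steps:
Function('g')(a) = Mul(-2, Pow(a, Rational(3, 2))) (Function('g')(a) = Mul(-2, Mul(a, Pow(a, Rational(1, 2)))) = Mul(-2, Pow(a, Rational(3, 2))))
I = Add(5, Mul(-1, Pow(Add(122, Mul(26, I, Pow(13, Rational(1, 2)))), 2))) (I = Add(5, Mul(-1, Pow(Add(Mul(-2, Pow(-13, Rational(3, 2))), 122), 2))) = Add(5, Mul(-1, Pow(Add(Mul(-2, Mul(-13, I, Pow(13, Rational(1, 2)))), 122), 2))) = Add(5, Mul(-1, Pow(Add(Mul(26, I, Pow(13, Rational(1, 2))), 122), 2))) = Add(5, Mul(-1, Pow(Add(122, Mul(26, I, Pow(13, Rational(1, 2)))), 2))) ≈ Add(-6091.0, Mul(-22874., I)))
Pow(Add(I, -190347), Rational(1, 2)) = Pow(Add(Add(-6091, Mul(-6344, I, Pow(13, Rational(1, 2)))), -190347), Rational(1, 2)) = Pow(Add(-196438, Mul(-6344, I, Pow(13, Rational(1, 2)))), Rational(1, 2))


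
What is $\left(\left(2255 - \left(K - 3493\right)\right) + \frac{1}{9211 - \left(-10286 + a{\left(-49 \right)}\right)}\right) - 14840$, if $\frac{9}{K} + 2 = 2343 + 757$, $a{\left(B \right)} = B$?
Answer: $- \frac{137638166888}{15138377} \approx -9092.0$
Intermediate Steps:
$K = \frac{9}{3098}$ ($K = \frac{9}{-2 + \left(2343 + 757\right)} = \frac{9}{-2 + 3100} = \frac{9}{3098} \approx 0.0029051$)
$\left(\left(2255 - \left(K - 3493\right)\right) + \frac{1}{9211 - \left(-10286 + a{\left(-49 \right)}\right)}\right) - 14840 = \left(\left(2255 - \left(\frac{9}{3098} - 3493\right)\right) + \frac{1}{9211 + \left(10286 - -49\right)}\right) - 14840 = \left(\left(2255 - - \frac{10821305}{3098}\right) + \frac{1}{9211 + \left(10286 + 49\right)}\right) - 14840 = \left(\left(2255 + \frac{10821305}{3098}\right) + \frac{1}{9211 + 10335}\right) - 14840 = \left(\frac{17807295}{3098} + \frac{1}{19546}\right) - 14840 = \frac{87015347792}{15138377} - 14840 = - \frac{137638166888}{15138377}$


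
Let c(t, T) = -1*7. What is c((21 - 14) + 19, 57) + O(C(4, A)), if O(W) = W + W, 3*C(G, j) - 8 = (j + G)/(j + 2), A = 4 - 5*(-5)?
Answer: -89/93 ≈ -0.95699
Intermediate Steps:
c(t, T) = -7
A = 29 (A = 4 + 25 = 29)
C(G, j) = 8/3 + (G + j)/(3*(2 + j)) (C(G, j) = 8/3 + ((j + G)/(j + 2))/3 = 8/3 + ((G + j)/(2 + j))/3 = 8/3 + (G + j)/(3*(2 + j)))
O(W) = 2*W
c((21 - 14) + 19, 57) + O(C(4, A)) = -7 + 2*((16 + 4 + 9*29)/(3*(2 + 29))) = -7 + 2*((⅓)*(16 + 4 + 261)/31) = -7 + 2*((⅓)*(1/31)*281) = -7 + 2*(281/93) = -7 + 562/93 = -89/93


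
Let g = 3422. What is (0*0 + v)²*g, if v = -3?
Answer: 30798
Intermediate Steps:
(0*0 + v)²*g = (0*0 - 3)²*3422 = (0 - 3)²*3422 = (-3)²*3422 = 9*3422 = 30798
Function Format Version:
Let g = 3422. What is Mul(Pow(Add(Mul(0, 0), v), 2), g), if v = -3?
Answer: 30798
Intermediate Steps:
Mul(Pow(Add(Mul(0, 0), v), 2), g) = Mul(Pow(Add(Mul(0, 0), -3), 2), 3422) = Mul(Pow(Add(0, -3), 2), 3422) = Mul(Pow(-3, 2), 3422) = Mul(9, 3422) = 30798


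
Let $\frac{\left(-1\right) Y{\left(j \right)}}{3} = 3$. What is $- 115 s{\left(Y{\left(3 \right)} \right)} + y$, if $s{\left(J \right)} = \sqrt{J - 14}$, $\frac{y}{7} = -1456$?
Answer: $-10192 - 115 i \sqrt{23} \approx -10192.0 - 551.52 i$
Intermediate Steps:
$y = -10192$ ($y = 7 \left(-1456\right) = -10192$)
$Y{\left(j \right)} = -9$ ($Y{\left(j \right)} = \left(-3\right) 3 = -9$)
$s{\left(J \right)} = \sqrt{-14 + J}$
$- 115 s{\left(Y{\left(3 \right)} \right)} + y = - 115 \sqrt{-14 - 9} - 10192 = - 115 \sqrt{-23} - 10192 = - 115 i \sqrt{23} - 10192 = -10192 - 115 i \sqrt{23}$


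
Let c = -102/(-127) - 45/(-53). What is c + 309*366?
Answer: 761246835/6731 ≈ 1.1310e+5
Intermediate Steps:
c = 11121/6731 (c = -102*(-1/127) - 45*(-1/53) = 102/127 + 45/53 = 11121/6731 ≈ 1.6522)
c + 309*366 = 11121/6731 + 309*366 = 11121/6731 + 113094 = 761246835/6731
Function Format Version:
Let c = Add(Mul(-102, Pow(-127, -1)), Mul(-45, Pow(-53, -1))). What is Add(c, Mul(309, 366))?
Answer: Rational(761246835, 6731) ≈ 1.1310e+5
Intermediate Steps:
c = Rational(11121, 6731) (c = Add(Mul(-102, Rational(-1, 127)), Mul(-45, Rational(-1, 53))) = Add(Rational(102, 127), Rational(45, 53)) = Rational(11121, 6731) ≈ 1.6522)
Add(c, Mul(309, 366)) = Add(Rational(11121, 6731), Mul(309, 366)) = Add(Rational(11121, 6731), 113094) = Rational(761246835, 6731)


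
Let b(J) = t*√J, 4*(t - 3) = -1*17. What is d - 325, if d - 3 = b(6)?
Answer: -322 - 5*√6/4 ≈ -325.06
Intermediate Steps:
t = -5/4 (t = 3 + (-1*17)/4 = 3 + (¼)*(-17) = 3 - 17/4 = -5/4 ≈ -1.2500)
b(J) = -5*√J/4
d = 3 - 5*√6/4 ≈ -0.061862
d - 325 = (3 - 5*√6/4) - 325 = -322 - 5*√6/4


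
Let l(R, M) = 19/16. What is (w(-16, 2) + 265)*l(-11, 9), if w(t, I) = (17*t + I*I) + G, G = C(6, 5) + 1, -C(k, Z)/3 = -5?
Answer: 247/16 ≈ 15.438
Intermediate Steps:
C(k, Z) = 15 (C(k, Z) = -3*(-5) = 15)
G = 16 (G = 15 + 1 = 16)
l(R, M) = 19/16 (l(R, M) = 19*(1/16) = 19/16)
w(t, I) = 16 + I² + 17*t (w(t, I) = (17*t + I*I) + 16 = (17*t + I²) + 16 = (I² + 17*t) + 16 = 16 + I² + 17*t)
(w(-16, 2) + 265)*l(-11, 9) = ((16 + 2² + 17*(-16)) + 265)*(19/16) = ((16 + 4 - 272) + 265)*(19/16) = (-252 + 265)*(19/16) = 13*(19/16) = 247/16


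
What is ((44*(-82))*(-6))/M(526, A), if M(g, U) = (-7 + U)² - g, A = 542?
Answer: 7216/95233 ≈ 0.075772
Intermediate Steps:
((44*(-82))*(-6))/M(526, A) = ((44*(-82))*(-6))/((-7 + 542)² - 1*526) = (-3608*(-6))/(535² - 526) = 21648/(286225 - 526) = 21648/285699 = 21648*(1/285699) = 7216/95233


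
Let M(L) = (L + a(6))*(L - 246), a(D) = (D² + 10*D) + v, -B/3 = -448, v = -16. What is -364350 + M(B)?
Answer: 1199202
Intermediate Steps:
B = 1344 (B = -3*(-448) = 1344)
a(D) = -16 + D² + 10*D (a(D) = (D² + 10*D) - 16 = -16 + D² + 10*D)
M(L) = (-246 + L)*(80 + L) (M(L) = (L + (-16 + 6² + 10*6))*(L - 246) = (L + (-16 + 36 + 60))*(-246 + L) = (L + 80)*(-246 + L) = (80 + L)*(-246 + L) = (-246 + L)*(80 + L))
-364350 + M(B) = -364350 + (-19680 + 1344² - 166*1344) = -364350 + (-19680 + 1806336 - 223104) = -364350 + 1563552 = 1199202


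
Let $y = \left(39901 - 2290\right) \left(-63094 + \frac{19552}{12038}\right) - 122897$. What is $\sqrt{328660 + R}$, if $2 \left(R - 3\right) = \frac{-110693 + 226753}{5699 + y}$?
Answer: $\frac{\sqrt{2755349705315457428681263582}}{91561512012} \approx 573.29$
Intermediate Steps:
$y = - \frac{1098740782781}{463}$ ($y = 37611 \left(-63094 + 19552 \cdot \frac{1}{12038}\right) - 122897 = 37611 \left(-63094 + \frac{752}{463}\right) - 122897 = 37611 \left(- \frac{29211770}{463}\right) - 122897 = - \frac{1098683881470}{463} - 122897 = - \frac{1098740782781}{463} \approx -2.3731 \cdot 10^{9}$)
$R = \frac{1648093782271}{549369072072}$ ($R = 3 + \frac{\left(-110693 + 226753\right) \frac{1}{5699 - \frac{1098740782781}{463}}}{2} = 3 + \frac{116060 \frac{1}{- \frac{1098738144144}{463}}}{2} = 3 + \frac{116060 \left(- \frac{463}{1098738144144}\right)}{2} = 3 + \frac{1}{2} \left(- \frac{13433945}{274684536036}\right) = 3 - \frac{13433945}{549369072072} = \frac{1648093782271}{549369072072} \approx 3.0$)
$\sqrt{328660 + R} = \sqrt{328660 + \frac{1648093782271}{549369072072}} = \sqrt{\frac{180557287320965791}{549369072072}} = \frac{\sqrt{2755349705315457428681263582}}{91561512012}$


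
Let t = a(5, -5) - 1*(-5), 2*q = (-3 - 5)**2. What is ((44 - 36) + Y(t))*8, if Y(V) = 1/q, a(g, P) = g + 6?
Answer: 257/4 ≈ 64.250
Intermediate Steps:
a(g, P) = 6 + g
q = 32 (q = (-3 - 5)**2/2 = (1/2)*(-8)**2 = (1/2)*64 = 32)
t = 16 (t = (6 + 5) - 1*(-5) = 11 + 5 = 16)
Y(V) = 1/32
((44 - 36) + Y(t))*8 = ((44 - 36) + 1/32)*8 = (8 + 1/32)*8 = (257/32)*8 = 257/4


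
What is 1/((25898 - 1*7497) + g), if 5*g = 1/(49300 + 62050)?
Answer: 556750/10244756751 ≈ 5.4345e-5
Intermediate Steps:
g = 1/556750 (g = 1/(5*(49300 + 62050)) = (⅕)/111350 = (⅕)*(1/111350) = 1/556750 ≈ 1.7961e-6)
1/((25898 - 1*7497) + g) = 1/((25898 - 1*7497) + 1/556750) = 1/((25898 - 7497) + 1/556750) = 1/(18401 + 1/556750) = 1/(10244756751/556750) = 556750/10244756751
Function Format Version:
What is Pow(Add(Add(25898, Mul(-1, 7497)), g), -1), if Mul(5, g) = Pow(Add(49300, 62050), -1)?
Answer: Rational(556750, 10244756751) ≈ 5.4345e-5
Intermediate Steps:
g = Rational(1, 556750) (g = Mul(Rational(1, 5), Pow(Add(49300, 62050), -1)) = Mul(Rational(1, 5), Pow(111350, -1)) = Mul(Rational(1, 5), Rational(1, 111350)) = Rational(1, 556750) ≈ 1.7961e-6)
Pow(Add(Add(25898, Mul(-1, 7497)), g), -1) = Pow(Add(Add(25898, Mul(-1, 7497)), Rational(1, 556750)), -1) = Pow(Add(Add(25898, -7497), Rational(1, 556750)), -1) = Pow(Add(18401, Rational(1, 556750)), -1) = Pow(Rational(10244756751, 556750), -1) = Rational(556750, 10244756751)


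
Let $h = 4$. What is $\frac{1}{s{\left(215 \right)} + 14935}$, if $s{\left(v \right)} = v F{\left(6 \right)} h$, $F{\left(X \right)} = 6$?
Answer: $\frac{1}{20095} \approx 4.9764 \cdot 10^{-5}$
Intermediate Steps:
$s{\left(v \right)} = 24 v$ ($s{\left(v \right)} = v 6 \cdot 4 = 6 v 4 = 24 v$)
$\frac{1}{s{\left(215 \right)} + 14935} = \frac{1}{24 \cdot 215 + 14935} = \frac{1}{5160 + 14935} = \frac{1}{20095}$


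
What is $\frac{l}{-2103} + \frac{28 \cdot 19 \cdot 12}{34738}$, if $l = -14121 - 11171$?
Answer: $\frac{446009524}{36527007} \approx 12.21$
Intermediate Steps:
$l = -25292$ ($l = -14121 - 11171 = -25292$)
$\frac{l}{-2103} + \frac{28 \cdot 19 \cdot 12}{34738} = - \frac{25292}{-2103} + \frac{28 \cdot 19 \cdot 12}{34738} = \left(-25292\right) \left(- \frac{1}{2103}\right) + 532 \cdot 12 \cdot \frac{1}{34738} = \frac{25292}{2103} + 6384 \cdot \frac{1}{34738} = \frac{25292}{2103} + \frac{3192}{17369} = \frac{446009524}{36527007}$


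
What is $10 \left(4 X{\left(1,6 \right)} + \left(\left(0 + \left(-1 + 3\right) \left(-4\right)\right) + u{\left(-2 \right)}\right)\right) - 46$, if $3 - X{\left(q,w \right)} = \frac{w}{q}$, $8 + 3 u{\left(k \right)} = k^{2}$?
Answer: $- \frac{778}{3} \approx -259.33$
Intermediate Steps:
$u{\left(k \right)} = - \frac{8}{3} + \frac{k^{2}}{3}$
$X{\left(q,w \right)} = 3 - \frac{w}{q}$
$10 \left(4 X{\left(1,6 \right)} + \left(\left(0 + \left(-1 + 3\right) \left(-4\right)\right) + u{\left(-2 \right)}\right)\right) - 46 = 10 \left(4 \left(3 - \frac{6}{1}\right) - \left(\frac{8}{3} - \frac{4}{3} - \left(-1 + 3\right) \left(-4\right)\right)\right) - 46 = 10 \left(4 \left(3 - 6 \cdot 1\right) + \left(\left(0 + 2 \left(-4\right)\right) + \left(- \frac{8}{3} + \frac{1}{3} \cdot 4\right)\right)\right) - 46 = 10 \left(4 \left(3 - 6\right) + \left(\left(0 - 8\right) + \left(- \frac{8}{3} + \frac{4}{3}\right)\right)\right) - 46 = 10 \left(4 \left(-3\right) - \frac{28}{3}\right) - 46 = 10 \left(-12 - \frac{28}{3}\right) - 46 = 10 \left(- \frac{64}{3}\right) - 46 = - \frac{640}{3} - 46 = - \frac{778}{3}$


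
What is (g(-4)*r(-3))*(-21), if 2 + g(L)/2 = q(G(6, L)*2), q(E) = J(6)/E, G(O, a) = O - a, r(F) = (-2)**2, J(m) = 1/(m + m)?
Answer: 3353/10 ≈ 335.30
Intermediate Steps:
J(m) = 1/(2*m)
r(F) = 4
q(E) = 1/(12*E) (q(E) = ((1/2)/6)/E = ((1/2)*(1/6))/E = 1/(12*E))
g(L) = -4 + 1/(6*(12 - 2*L)) (g(L) = -4 + 2*(1/(12*(((6 - L)*2)))) = -4 + 2*(1/(12*(12 - 2*L))) = -4 + 1/(6*(12 - 2*L)))
(g(-4)*r(-3))*(-21) = (((287 - 48*(-4))/(12*(-6 - 4)))*4)*(-21) = (((1/12)*(287 + 192)/(-10))*4)*(-21) = (((1/12)*(-1/10)*479)*4)*(-21) = -479/120*4*(-21) = -479/30*(-21) = 3353/10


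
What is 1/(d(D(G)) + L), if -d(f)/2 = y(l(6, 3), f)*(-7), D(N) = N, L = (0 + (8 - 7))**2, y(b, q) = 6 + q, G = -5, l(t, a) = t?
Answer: 1/15 ≈ 0.066667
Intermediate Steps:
L = 1 (L = (0 + 1)**2 = 1**2 = 1)
d(f) = 84 + 14*f (d(f) = -2*(6 + f)*(-7) = -2*(-42 - 7*f) = 84 + 14*f)
1/(d(D(G)) + L) = 1/((84 + 14*(-5)) + 1) = 1/((84 - 70) + 1) = 1/(14 + 1) = 1/15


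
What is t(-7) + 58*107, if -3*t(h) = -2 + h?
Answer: 6209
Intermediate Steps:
t(h) = ⅔ - h/3 (t(h) = -(-2 + h)/3 = ⅔ - h/3)
t(-7) + 58*107 = (⅔ - ⅓*(-7)) + 58*107 = (⅔ + 7/3) + 6206 = 3 + 6206 = 6209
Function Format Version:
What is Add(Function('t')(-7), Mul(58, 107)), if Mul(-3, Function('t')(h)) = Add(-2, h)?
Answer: 6209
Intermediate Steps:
Function('t')(h) = Add(Rational(2, 3), Mul(Rational(-1, 3), h)) (Function('t')(h) = Mul(Rational(-1, 3), Add(-2, h)) = Add(Rational(2, 3), Mul(Rational(-1, 3), h)))
Add(Function('t')(-7), Mul(58, 107)) = Add(Add(Rational(2, 3), Mul(Rational(-1, 3), -7)), Mul(58, 107)) = Add(Add(Rational(2, 3), Rational(7, 3)), 6206) = Add(3, 6206) = 6209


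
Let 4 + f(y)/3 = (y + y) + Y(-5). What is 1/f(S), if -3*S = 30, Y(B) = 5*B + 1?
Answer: -1/144 ≈ -0.0069444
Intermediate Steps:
Y(B) = 1 + 5*B
S = -10 (S = -⅓*30 = -10)
f(y) = -84 + 6*y (f(y) = -12 + 3*((y + y) + (1 + 5*(-5))) = -12 + 3*(2*y + (1 - 25)) = -12 + 3*(2*y - 24) = -12 + 3*(-24 + 2*y) = -12 + (-72 + 6*y) = -84 + 6*y)
1/f(S) = 1/(-84 + 6*(-10)) = 1/(-84 - 60) = 1/(-144) = -1/144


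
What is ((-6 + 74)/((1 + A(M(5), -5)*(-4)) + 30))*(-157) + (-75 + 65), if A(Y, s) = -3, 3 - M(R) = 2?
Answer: -11106/43 ≈ -258.28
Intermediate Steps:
M(R) = 1 (M(R) = 3 - 1*2 = 3 - 2 = 1)
((-6 + 74)/((1 + A(M(5), -5)*(-4)) + 30))*(-157) + (-75 + 65) = ((-6 + 74)/((1 - 3*(-4)) + 30))*(-157) + (-75 + 65) = (68/((1 + 12) + 30))*(-157) - 10 = (68/(13 + 30))*(-157) - 10 = (68/43)*(-157) - 10 = -10676/43 - 10 = -11106/43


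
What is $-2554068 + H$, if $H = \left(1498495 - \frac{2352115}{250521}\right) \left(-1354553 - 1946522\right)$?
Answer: $- \frac{1239231172593982928}{250521} \approx -4.9466 \cdot 10^{12}$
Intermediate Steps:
$H = - \frac{1239230532746313500}{250521}$ ($H = \left(1498495 - \frac{2352115}{250521}\right) \left(-3301075\right) = \frac{375402113780}{250521} \left(-3301075\right) = - \frac{1239230532746313500}{250521} \approx -4.9466 \cdot 10^{12}$)
$-2554068 + H = -2554068 - \frac{1239230532746313500}{250521} = - \frac{1239231172593982928}{250521}$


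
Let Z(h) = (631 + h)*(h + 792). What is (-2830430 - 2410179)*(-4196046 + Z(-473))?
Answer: 21725699257196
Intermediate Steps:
Z(h) = (631 + h)*(792 + h)
(-2830430 - 2410179)*(-4196046 + Z(-473)) = (-2830430 - 2410179)*(-4196046 + (499752 + (-473)² + 1423*(-473))) = -5240609*(-4196046 + (499752 + 223729 - 673079)) = -5240609*(-4196046 + 50402) = -5240609*(-4145644) = 21725699257196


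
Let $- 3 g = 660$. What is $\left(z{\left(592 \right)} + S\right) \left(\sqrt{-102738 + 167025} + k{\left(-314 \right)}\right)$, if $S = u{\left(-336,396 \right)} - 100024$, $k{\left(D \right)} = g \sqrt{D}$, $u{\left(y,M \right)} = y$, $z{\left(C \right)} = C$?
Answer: $- 299304 \sqrt{7143} + 21948960 i \sqrt{314} \approx -2.5296 \cdot 10^{7} + 3.8894 \cdot 10^{8} i$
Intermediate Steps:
$g = -220$ ($g = \left(- \frac{1}{3}\right) 660 = -220$)
$k{\left(D \right)} = - 220 \sqrt{D}$
$S = -100360$ ($S = -336 - 100024 = -100360$)
$\left(z{\left(592 \right)} + S\right) \left(\sqrt{-102738 + 167025} + k{\left(-314 \right)}\right) = \left(592 - 100360\right) \left(\sqrt{-102738 + 167025} - 220 \sqrt{-314}\right) = - 99768 \left(\sqrt{64287} - 220 i \sqrt{314}\right) = - 99768 \left(3 \sqrt{7143} - 220 i \sqrt{314}\right) = - 299304 \sqrt{7143} + 21948960 i \sqrt{314}$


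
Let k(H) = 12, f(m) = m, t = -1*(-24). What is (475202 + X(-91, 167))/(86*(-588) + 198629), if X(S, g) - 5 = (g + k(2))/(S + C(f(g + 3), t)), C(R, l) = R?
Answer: 37541532/11696819 ≈ 3.2095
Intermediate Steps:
t = 24
X(S, g) = 5 + (12 + g)/(3 + S + g) (X(S, g) = 5 + (g + 12)/(S + (g + 3)) = 5 + (12 + g)/(S + (3 + g)) = 5 + (12 + g)/(3 + S + g))
(475202 + X(-91, 167))/(86*(-588) + 198629) = (475202 + (27 + 5*(-91) + 6*167)/(3 - 91 + 167))/(86*(-588) + 198629) = (475202 + (27 - 455 + 1002)/79)/(-50568 + 198629) = (475202 + (1/79)*574)/148061 = (475202 + 574/79)*(1/148061) = (37541532/79)*(1/148061) = 37541532/11696819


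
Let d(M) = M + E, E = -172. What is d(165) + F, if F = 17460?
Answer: 17453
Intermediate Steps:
d(M) = -172 + M (d(M) = M - 172 = -172 + M)
d(165) + F = (-172 + 165) + 17460 = -7 + 17460 = 17453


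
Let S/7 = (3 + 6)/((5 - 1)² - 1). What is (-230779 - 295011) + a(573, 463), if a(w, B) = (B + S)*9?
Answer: -2607926/5 ≈ -5.2159e+5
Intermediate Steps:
S = 21/5 (S = 7*((3 + 6)/((5 - 1)² - 1)) = 7*(9/(4² - 1)) = 7*(9/(16 - 1)) = 7*(9/15) = 7*(9*(1/15)) = 7*(⅗) = 21/5 ≈ 4.2000)
a(w, B) = 189/5 + 9*B (a(w, B) = (B + 21/5)*9 = (21/5 + B)*9 = 189/5 + 9*B)
(-230779 - 295011) + a(573, 463) = (-230779 - 295011) + (189/5 + 9*463) = -525790 + (189/5 + 4167) = -525790 + 21024/5 = -2607926/5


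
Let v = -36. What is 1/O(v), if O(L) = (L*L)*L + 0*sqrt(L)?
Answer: -1/46656 ≈ -2.1433e-5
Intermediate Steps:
O(L) = L**3 (O(L) = L**2*L + 0 = L**3 + 0 = L**3)
1/O(v) = 1/((-36)**3) = 1/(-46656) = -1/46656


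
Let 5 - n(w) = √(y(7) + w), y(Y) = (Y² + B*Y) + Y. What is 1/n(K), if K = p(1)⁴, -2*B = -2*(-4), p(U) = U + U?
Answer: -5/19 - 2*√11/19 ≈ -0.61228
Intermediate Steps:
p(U) = 2*U
B = -4 (B = -(-1)*(-4) = -½*8 = -4)
y(Y) = Y² - 3*Y (y(Y) = (Y² - 4*Y) + Y = Y² - 3*Y)
K = 16 (K = (2*1)⁴ = 2⁴ = 16)
n(w) = 5 - √(28 + w) (n(w) = 5 - √(7*(-3 + 7) + w) = 5 - √(7*4 + w) = 5 - √(28 + w))
1/n(K) = 1/(5 - √(28 + 16)) = 1/(5 - √44) = 1/(5 - 2*√11)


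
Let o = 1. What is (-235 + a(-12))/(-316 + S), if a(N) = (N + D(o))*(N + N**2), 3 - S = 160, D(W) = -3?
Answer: 2215/473 ≈ 4.6829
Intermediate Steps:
S = -157 (S = 3 - 1*160 = 3 - 160 = -157)
a(N) = (-3 + N)*(N + N**2) (a(N) = (N - 3)*(N + N**2) = (-3 + N)*(N + N**2))
(-235 + a(-12))/(-316 + S) = (-235 - 12*(-3 + (-12)**2 - 2*(-12)))/(-316 - 157) = (-235 - 12*(-3 + 144 + 24))/(-473) = (-235 - 12*165)*(-1/473) = (-235 - 1980)*(-1/473) = -2215*(-1/473) = 2215/473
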